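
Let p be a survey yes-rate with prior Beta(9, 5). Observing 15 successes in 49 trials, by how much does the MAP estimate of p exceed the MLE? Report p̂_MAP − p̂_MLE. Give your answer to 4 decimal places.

Posterior is Beta(24, 39); MAP = (24−1)/(63−2) = 23/61 ≈ 0.37705.
MLE ignores the prior: p̂_MLE = k/n = 15/49 ≈ 0.30612.
Difference = 23/61 − 15/49 = 212/2989 ≈ 0.0709.

MAP − MLE = 0.0709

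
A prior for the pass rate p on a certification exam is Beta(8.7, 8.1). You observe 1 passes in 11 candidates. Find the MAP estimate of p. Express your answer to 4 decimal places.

Prior: Beta(8.7, 8.1).
Data: 1 success in 11 trials. The binomial likelihood contributes p(1−p)^10, so the posterior is Beta(8.7+1, 8.1+10) = Beta(9.7, 18.1).
For Beta(a, b) with a, b > 1 the mode is (a−1)/(a+b−2) = 8.7/25.8 ≈ 0.3372.

p̂_MAP = 0.3372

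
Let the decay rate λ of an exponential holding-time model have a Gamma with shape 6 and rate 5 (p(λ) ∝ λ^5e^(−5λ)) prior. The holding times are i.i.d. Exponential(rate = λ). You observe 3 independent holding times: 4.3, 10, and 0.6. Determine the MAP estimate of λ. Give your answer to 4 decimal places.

The Exponential(rate=λ) likelihood is ∝ λ^n e^(−λΣtᵢ). Here n = 3 and Σtᵢ = 4.3 + 10 + 0.6 = 14.9.
Posterior ∝ λ^5e^(−5λ) · λ^3e^(−14.9λ) = λ^8e^(−19.9λ), i.e. Gamma(9, 19.9).
Mode = (a−1)/b = 8/19.9 ≈ 0.4020.

λ̂_MAP = 0.4020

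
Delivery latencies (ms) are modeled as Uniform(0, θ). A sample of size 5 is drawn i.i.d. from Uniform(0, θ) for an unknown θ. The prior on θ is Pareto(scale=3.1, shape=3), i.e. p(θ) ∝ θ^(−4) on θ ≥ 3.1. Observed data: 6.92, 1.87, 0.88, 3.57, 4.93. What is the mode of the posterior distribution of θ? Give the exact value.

The Uniform(0, θ) likelihood is θ^(−n) for θ ≥ max(xᵢ), zero otherwise. Here max(xᵢ) = 6.92.
Posterior ∝ θ^(−4) · θ^(−5) = θ^(−9) on θ ≥ max(3.1, 6.92) = 6.92.
This density is strictly decreasing in θ, so the posterior mode lies at the lower boundary of the support.

θ̂_MAP = 6.92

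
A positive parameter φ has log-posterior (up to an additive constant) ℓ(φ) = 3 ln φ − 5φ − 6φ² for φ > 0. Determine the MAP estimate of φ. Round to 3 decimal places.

φ̂_MAP = 0.333

ℓ'(φ) = 3/φ − 5 − 12φ. Setting this to zero and multiplying by φ: 12φ² + 5φ − 3 = 0.
φ = (−5 + √(5² + 4·12·3)) / (2·12) = (−5 + √169) / 24 = (−5 + 13)/24 = 1/3.
ℓ''(φ) = −3/φ² − 12 < 0, confirming a maximum.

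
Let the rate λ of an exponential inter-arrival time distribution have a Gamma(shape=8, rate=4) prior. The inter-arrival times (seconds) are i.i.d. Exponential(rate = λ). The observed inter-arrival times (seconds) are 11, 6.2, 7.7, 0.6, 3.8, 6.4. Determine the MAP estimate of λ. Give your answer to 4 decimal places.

λ̂_MAP = 0.3275

The Exponential(rate=λ) likelihood is ∝ λ^n e^(−λΣtᵢ). Here n = 6 and Σtᵢ = 11 + 6.2 + 7.7 + 0.6 + 3.8 + 6.4 = 35.7.
Posterior ∝ λ^7e^(−4λ) · λ^6e^(−35.7λ) = λ^13e^(−39.7λ), i.e. Gamma(14, 39.7).
Mode = (a−1)/b = 13/39.7 ≈ 0.3275.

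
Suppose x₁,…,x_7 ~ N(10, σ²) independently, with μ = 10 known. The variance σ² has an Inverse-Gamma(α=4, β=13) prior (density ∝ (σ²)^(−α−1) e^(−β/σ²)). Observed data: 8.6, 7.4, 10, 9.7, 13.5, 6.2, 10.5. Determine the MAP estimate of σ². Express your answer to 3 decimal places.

Sum of squared deviations about the known mean: SS = (8.6−10)² + (7.4−10)² + (10−10)² + (9.7−10)² + (13.5−10)² + (6.2−10)² + (10.5−10)² = 35.75.
The Normal likelihood contributes (σ²)^(−n/2) exp(−SS/(2σ²)), so the posterior is Inverse-Gamma(α + n/2, β + SS/2) = Inverse-Gamma(7.5, 30.875).
The mode of Inverse-Gamma(a, b) is b/(a+1) = 30.875/8.5 ≈ 3.632.

σ̂²_MAP = 3.632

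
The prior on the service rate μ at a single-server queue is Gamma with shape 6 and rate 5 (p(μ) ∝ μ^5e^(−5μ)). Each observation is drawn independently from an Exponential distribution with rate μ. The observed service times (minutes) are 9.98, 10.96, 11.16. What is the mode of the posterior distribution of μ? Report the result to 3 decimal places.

The Exponential(rate=μ) likelihood is ∝ μ^n e^(−μΣtᵢ). Here n = 3 and Σtᵢ = 9.98 + 10.96 + 11.16 = 32.10.
Posterior ∝ μ^5e^(−5μ) · μ^3e^(−32.10μ) = μ^8e^(−37.10μ), i.e. Gamma(9, 37.10).
Mode = (a−1)/b = 8/37.10 ≈ 0.216.

μ̂_MAP = 0.216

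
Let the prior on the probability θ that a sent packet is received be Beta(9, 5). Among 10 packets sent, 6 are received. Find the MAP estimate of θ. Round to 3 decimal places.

Prior: Beta(9, 5).
Data: 6 successes in 10 trials. The binomial likelihood contributes θ^6(1−θ)^4, so the posterior is Beta(9+6, 5+4) = Beta(15, 9).
For Beta(a, b) with a, b > 1 the mode is (a−1)/(a+b−2) = 14/22 ≈ 0.636.

θ̂_MAP = 0.636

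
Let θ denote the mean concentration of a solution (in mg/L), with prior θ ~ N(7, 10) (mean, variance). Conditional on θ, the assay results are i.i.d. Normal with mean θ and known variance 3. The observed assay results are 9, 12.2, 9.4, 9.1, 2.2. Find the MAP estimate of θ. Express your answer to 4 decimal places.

θ̂_MAP = 8.3019

n = 5; x̄ = (9 + 12.2 + 9.4 + 9.1 + 2.2)/5 = 41.9/5 = 8.38.
For a Normal prior and Normal likelihood with known variance, the posterior is Normal; its mode equals its mean, the precision-weighted average.
Prior precision 1/σ₀² = 1/10 = 0.1; data precision n/σ² = 5/3.
θ̂ = (0.1·7 + (5/3)·8.38) / (0.1 + 5/3) = (44/3)/(53/30) = 440/53 ≈ 8.3019.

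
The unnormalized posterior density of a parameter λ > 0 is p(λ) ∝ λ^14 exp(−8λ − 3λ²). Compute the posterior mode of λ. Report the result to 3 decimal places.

λ̂_MAP = 1.000

ℓ'(λ) = 14/λ − 8 − 6λ. Setting this to zero and multiplying by λ: 6λ² + 8λ − 14 = 0.
λ = (−8 + √(8² + 4·6·14)) / (2·6) = (−8 + √400) / 12 = (−8 + 20)/12 = 1.
ℓ''(λ) = −14/λ² − 6 < 0, confirming a maximum.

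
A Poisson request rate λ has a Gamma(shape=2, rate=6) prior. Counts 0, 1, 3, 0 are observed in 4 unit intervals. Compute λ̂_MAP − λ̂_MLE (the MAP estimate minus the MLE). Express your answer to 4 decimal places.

Σxᵢ = 4. Posterior is Gamma(6, 10); MAP = (6−1)/10 = 5/10 ≈ 0.50000.
MLE = x̄ = 4/4 ≈ 1.00000.
Difference = 5/10 − 4/4 = -1/2 ≈ -0.5000.

MAP − MLE = -0.5000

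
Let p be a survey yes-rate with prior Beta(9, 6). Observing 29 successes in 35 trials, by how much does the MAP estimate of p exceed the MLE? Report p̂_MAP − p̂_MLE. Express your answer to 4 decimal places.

MAP − MLE = -0.0577

Posterior is Beta(38, 12); MAP = (38−1)/(50−2) = 37/48 ≈ 0.77083.
MLE ignores the prior: p̂_MLE = k/n = 29/35 ≈ 0.82857.
Difference = 37/48 − 29/35 = -97/1680 ≈ -0.0577.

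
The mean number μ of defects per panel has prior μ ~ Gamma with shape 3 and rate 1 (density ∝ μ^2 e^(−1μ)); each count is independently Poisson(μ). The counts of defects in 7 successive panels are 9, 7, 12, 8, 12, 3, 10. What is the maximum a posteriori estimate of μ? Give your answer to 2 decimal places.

μ̂_MAP = 7.88

Σxᵢ = 9+7+12+8+12+3+10 = 61, with n = 7.
Posterior ∝ μ^2e^(−1μ) · μ^61e^(−7μ) = μ^63e^(−8μ), i.e. Gamma(shape=64, rate=8).
The mode of a Gamma(a, b) with a ≥ 1 (shape–rate) is (a−1)/b = 63/8 ≈ 7.88.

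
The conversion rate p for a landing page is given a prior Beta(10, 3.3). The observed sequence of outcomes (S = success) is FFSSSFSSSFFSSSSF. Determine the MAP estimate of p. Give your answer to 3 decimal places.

Prior: Beta(10, 3.3).
Data: 10 successes in 16 trials (from the sequence). The binomial likelihood contributes p^10(1−p)^6, so the posterior is Beta(10+10, 3.3+6) = Beta(20, 9.3).
For Beta(a, b) with a, b > 1 the mode is (a−1)/(a+b−2) = 19/27.3 ≈ 0.696.

p̂_MAP = 0.696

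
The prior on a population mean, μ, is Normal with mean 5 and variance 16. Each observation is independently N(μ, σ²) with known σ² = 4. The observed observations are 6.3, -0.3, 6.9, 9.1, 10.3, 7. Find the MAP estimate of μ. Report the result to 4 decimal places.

n = 6; x̄ = (6.3 + (-0.3) + 6.9 + 9.1 + 10.3 + 7)/6 = 39.3/6 = 6.55.
For a Normal prior and Normal likelihood with known variance, the posterior is Normal; its mode equals its mean, the precision-weighted average.
Prior precision 1/σ₀² = 1/16 = 0.0625; data precision n/σ² = 6/4 = 1.5.
μ̂ = (0.0625·5 + 1.5·6.55) / (0.0625 + 1.5) = 10.1375/1.5625 = 6.4880.

μ̂_MAP = 6.4880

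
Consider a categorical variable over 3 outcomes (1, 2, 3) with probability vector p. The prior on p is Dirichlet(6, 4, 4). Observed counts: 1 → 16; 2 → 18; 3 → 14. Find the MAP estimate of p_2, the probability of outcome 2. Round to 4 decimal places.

MAP estimate: 0.3559

The posterior is Dirichlet(αᵢ + nᵢ) = Dirichlet(22, 22, 18).
For a Dirichlet(a₁,…,a_K) with all aᵢ > 1, the mode has j-th component (aⱼ − 1)/(Σaᵢ − K).
Here Σaᵢ = 62 and K = 3, so p_2 = (22 − 1)/(62 − 3) = 21/59 ≈ 0.3559.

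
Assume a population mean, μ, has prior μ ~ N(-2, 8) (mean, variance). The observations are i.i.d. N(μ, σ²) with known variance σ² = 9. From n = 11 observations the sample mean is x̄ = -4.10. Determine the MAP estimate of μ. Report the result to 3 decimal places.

n = 11, x̄ = -4.10.
For a Normal prior and Normal likelihood with known variance, the posterior is Normal; its mode equals its mean, the precision-weighted average.
Prior precision 1/σ₀² = 1/8 = 0.125; data precision n/σ² = 11/9.
μ̂ = (0.125·(-2) + (11/9)·(-4.1)) / (0.125 + 11/9) = (-947/180)/(97/72) = -1894/485 ≈ -3.905.

μ̂_MAP = -3.905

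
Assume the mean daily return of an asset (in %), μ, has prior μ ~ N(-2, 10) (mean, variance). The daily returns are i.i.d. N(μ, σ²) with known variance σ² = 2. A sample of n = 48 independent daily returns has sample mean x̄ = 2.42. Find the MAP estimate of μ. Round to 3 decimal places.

n = 48, x̄ = 2.42.
For a Normal prior and Normal likelihood with known variance, the posterior is Normal; its mode equals its mean, the precision-weighted average.
Prior precision 1/σ₀² = 1/10 = 0.1; data precision n/σ² = 48/2 = 24.
μ̂ = (0.1·(-2) + 24·2.42) / (0.1 + 24) = 57.88/24.1 = 2894/1205 ≈ 2.402.

μ̂_MAP = 2.402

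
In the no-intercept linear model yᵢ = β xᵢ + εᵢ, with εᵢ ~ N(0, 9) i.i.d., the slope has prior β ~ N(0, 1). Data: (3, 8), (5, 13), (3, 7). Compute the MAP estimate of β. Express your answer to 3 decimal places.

β̂_MAP = 2.115

log p(β | y) = −Σ(yᵢ − βxᵢ)²/(2·9) − β²/(2·1) + const.
Setting the derivative to zero: Σxᵢ(yᵢ − βxᵢ)/9 − β/1 = 0, so β = Σxᵢyᵢ / (Σxᵢ² + σ²/τ²).
Σxᵢyᵢ = 3·8 + 5·13 + 3·7 = 110; Σxᵢ² = 43; σ²/τ² = 9.
β̂_MAP = 110 / (43 + 9) = 110/52 ≈ 2.115.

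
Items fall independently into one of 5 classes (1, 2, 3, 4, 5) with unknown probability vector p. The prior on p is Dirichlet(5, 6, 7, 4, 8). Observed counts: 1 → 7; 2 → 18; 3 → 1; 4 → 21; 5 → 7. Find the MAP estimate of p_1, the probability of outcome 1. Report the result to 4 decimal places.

MAP estimate: 0.1392

The posterior is Dirichlet(αᵢ + nᵢ) = Dirichlet(12, 24, 8, 25, 15).
For a Dirichlet(a₁,…,a_K) with all aᵢ > 1, the mode has j-th component (aⱼ − 1)/(Σaᵢ − K).
Here Σaᵢ = 84 and K = 5, so p_1 = (12 − 1)/(84 − 5) = 11/79 ≈ 0.1392.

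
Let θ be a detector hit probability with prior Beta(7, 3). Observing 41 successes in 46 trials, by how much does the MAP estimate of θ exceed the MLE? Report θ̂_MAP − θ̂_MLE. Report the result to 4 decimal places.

MAP − MLE = -0.0209

Posterior is Beta(48, 8); MAP = (48−1)/(56−2) = 47/54 ≈ 0.87037.
MLE ignores the prior: θ̂_MLE = k/n = 41/46 ≈ 0.89130.
Difference = 47/54 − 41/46 = -13/621 ≈ -0.0209.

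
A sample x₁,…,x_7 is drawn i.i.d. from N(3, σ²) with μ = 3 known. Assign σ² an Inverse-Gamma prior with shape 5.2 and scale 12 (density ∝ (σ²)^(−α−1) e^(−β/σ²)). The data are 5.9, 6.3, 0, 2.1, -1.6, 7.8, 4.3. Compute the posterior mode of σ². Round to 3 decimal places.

Sum of squared deviations about the known mean: SS = (5.9−3)² + (6.3−3)² + (0−3)² + (2.1−3)² + (-1.6−3)² + (7.8−3)² + (4.3−3)² = 75.
The Normal likelihood contributes (σ²)^(−n/2) exp(−SS/(2σ²)), so the posterior is Inverse-Gamma(α + n/2, β + SS/2) = Inverse-Gamma(8.7, 49.5).
The mode of Inverse-Gamma(a, b) is b/(a+1) = 49.5/9.7 ≈ 5.103.

σ̂²_MAP = 5.103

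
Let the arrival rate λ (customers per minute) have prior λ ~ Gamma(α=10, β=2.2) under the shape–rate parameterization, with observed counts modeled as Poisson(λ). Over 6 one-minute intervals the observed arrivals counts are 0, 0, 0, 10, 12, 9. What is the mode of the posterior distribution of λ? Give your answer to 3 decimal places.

λ̂_MAP = 4.878

Σxᵢ = 0+0+0+10+12+9 = 31, with n = 6.
Posterior ∝ λ^9e^(−2.2λ) · λ^31e^(−6λ) = λ^40e^(−8.2λ), i.e. Gamma(shape=41, rate=8.2).
The mode of a Gamma(a, b) with a ≥ 1 (shape–rate) is (a−1)/b = 40/8.2 ≈ 4.878.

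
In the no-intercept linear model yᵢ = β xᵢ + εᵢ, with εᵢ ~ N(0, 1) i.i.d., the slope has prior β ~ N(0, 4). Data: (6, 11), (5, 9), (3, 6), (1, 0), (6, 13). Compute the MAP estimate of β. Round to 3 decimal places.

log p(β | y) = −Σ(yᵢ − βxᵢ)²/(2·1) − β²/(2·4) + const.
Setting the derivative to zero: Σxᵢ(yᵢ − βxᵢ)/1 − β/4 = 0, so β = Σxᵢyᵢ / (Σxᵢ² + σ²/τ²).
Σxᵢyᵢ = 6·11 + 5·9 + 3·6 + 1·0 + 6·13 = 207; Σxᵢ² = 107; σ²/τ² = 0.25.
β̂_MAP = 207 / (107 + 0.25) = 207/107.25 ≈ 1.930.

β̂_MAP = 1.930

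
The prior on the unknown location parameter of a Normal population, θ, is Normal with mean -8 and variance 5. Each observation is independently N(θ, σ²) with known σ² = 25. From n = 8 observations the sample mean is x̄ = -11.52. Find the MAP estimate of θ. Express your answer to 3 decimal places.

n = 8, x̄ = -11.52.
For a Normal prior and Normal likelihood with known variance, the posterior is Normal; its mode equals its mean, the precision-weighted average.
Prior precision 1/σ₀² = 1/5 = 0.2; data precision n/σ² = 8/25 = 0.32.
θ̂ = (0.2·(-8) + 0.32·(-11.52)) / (0.2 + 0.32) = (-5.2864)/0.52 = -3304/325 ≈ -10.166.

θ̂_MAP = -10.166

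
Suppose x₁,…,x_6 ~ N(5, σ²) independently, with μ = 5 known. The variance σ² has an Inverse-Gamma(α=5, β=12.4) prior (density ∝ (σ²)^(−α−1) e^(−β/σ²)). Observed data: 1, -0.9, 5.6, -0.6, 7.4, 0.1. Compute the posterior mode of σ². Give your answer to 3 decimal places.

σ̂²_MAP = 7.617

Sum of squared deviations about the known mean: SS = (1−5)² + (-0.9−5)² + (5.6−5)² + (-0.6−5)² + (7.4−5)² + (0.1−5)² = 112.3.
The Normal likelihood contributes (σ²)^(−n/2) exp(−SS/(2σ²)), so the posterior is Inverse-Gamma(α + n/2, β + SS/2) = Inverse-Gamma(8, 68.55).
The mode of Inverse-Gamma(a, b) is b/(a+1) = 68.55/9 ≈ 7.617.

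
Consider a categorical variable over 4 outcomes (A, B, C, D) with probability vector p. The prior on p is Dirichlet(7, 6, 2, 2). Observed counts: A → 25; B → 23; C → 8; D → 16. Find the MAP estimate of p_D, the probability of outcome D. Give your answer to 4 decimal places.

MAP estimate of p_D = 0.2000

The posterior is Dirichlet(αᵢ + nᵢ) = Dirichlet(32, 29, 10, 18).
For a Dirichlet(a₁,…,a_K) with all aᵢ > 1, the mode has j-th component (aⱼ − 1)/(Σaᵢ − K).
Here Σaᵢ = 89 and K = 4, so p_D = (18 − 1)/(89 − 4) = 17/85 ≈ 0.2000.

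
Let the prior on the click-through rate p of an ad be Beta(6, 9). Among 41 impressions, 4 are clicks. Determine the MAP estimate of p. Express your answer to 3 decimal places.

Prior: Beta(6, 9).
Data: 4 successes in 41 trials. The binomial likelihood contributes p^4(1−p)^37, so the posterior is Beta(6+4, 9+37) = Beta(10, 46).
For Beta(a, b) with a, b > 1 the mode is (a−1)/(a+b−2) = 9/54 ≈ 0.167.

p̂_MAP = 0.167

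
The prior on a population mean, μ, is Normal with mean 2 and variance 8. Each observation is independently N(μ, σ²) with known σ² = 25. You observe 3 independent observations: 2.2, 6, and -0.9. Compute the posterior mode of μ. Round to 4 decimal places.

μ̂_MAP = 2.2122

n = 3; x̄ = (2.2 + 6 + (-0.9))/3 = 7.3/3 = 73/30 ≈ 2.4333.
For a Normal prior and Normal likelihood with known variance, the posterior is Normal; its mode equals its mean, the precision-weighted average.
Prior precision 1/σ₀² = 1/8 = 0.125; data precision n/σ² = 3/25 = 0.12.
μ̂ = (0.125·2 + 0.12·(73/30)) / (0.125 + 0.12) = 0.542/0.245 = 542/245 ≈ 2.2122.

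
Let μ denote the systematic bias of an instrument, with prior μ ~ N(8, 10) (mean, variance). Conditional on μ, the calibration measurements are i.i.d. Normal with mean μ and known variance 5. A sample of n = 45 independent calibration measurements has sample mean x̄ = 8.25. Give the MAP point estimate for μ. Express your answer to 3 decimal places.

μ̂_MAP = 8.247

n = 45, x̄ = 8.25.
For a Normal prior and Normal likelihood with known variance, the posterior is Normal; its mode equals its mean, the precision-weighted average.
Prior precision 1/σ₀² = 1/10 = 0.1; data precision n/σ² = 45/5 = 9.
μ̂ = (0.1·8 + 9·8.25) / (0.1 + 9) = 75.05/9.1 = 1501/182 ≈ 8.247.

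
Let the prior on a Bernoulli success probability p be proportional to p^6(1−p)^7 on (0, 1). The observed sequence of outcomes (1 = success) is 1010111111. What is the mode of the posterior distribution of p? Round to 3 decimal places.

p̂_MAP = 0.609

The prior density ∝ p^6(1−p)^7 is the kernel of Beta(7, 8).
Data: 8 successes in 10 trials (from the sequence). The binomial likelihood contributes p^8(1−p)^2, so the posterior is Beta(7+8, 8+2) = Beta(15, 10).
For Beta(a, b) with a, b > 1 the mode is (a−1)/(a+b−2) = 14/23 ≈ 0.609.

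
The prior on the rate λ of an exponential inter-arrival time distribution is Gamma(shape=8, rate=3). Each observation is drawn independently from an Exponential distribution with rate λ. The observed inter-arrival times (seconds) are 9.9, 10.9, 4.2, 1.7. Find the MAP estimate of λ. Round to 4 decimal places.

The Exponential(rate=λ) likelihood is ∝ λ^n e^(−λΣtᵢ). Here n = 4 and Σtᵢ = 9.9 + 10.9 + 4.2 + 1.7 = 26.7.
Posterior ∝ λ^7e^(−3λ) · λ^4e^(−26.7λ) = λ^11e^(−29.7λ), i.e. Gamma(12, 29.7).
Mode = (a−1)/b = 11/29.7 ≈ 0.3704.

λ̂_MAP = 0.3704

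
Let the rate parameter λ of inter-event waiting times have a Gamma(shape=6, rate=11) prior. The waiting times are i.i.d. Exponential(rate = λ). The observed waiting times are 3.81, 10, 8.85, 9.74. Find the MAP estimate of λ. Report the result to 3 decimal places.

λ̂_MAP = 0.207

The Exponential(rate=λ) likelihood is ∝ λ^n e^(−λΣtᵢ). Here n = 4 and Σtᵢ = 3.81 + 10 + 8.85 + 9.74 = 32.40.
Posterior ∝ λ^5e^(−11λ) · λ^4e^(−32.40λ) = λ^9e^(−43.40λ), i.e. Gamma(10, 43.40).
Mode = (a−1)/b = 9/43.40 ≈ 0.207.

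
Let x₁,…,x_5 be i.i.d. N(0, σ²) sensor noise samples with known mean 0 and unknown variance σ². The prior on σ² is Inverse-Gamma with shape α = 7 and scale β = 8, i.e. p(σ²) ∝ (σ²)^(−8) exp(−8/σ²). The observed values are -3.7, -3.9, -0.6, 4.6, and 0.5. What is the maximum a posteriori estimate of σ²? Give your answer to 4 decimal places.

Sum of squared deviations about the known mean: SS = (-3.7−0)² + (-3.9−0)² + (-0.6−0)² + (4.6−0)² + (0.5−0)² = 50.67.
The Normal likelihood contributes (σ²)^(−n/2) exp(−SS/(2σ²)), so the posterior is Inverse-Gamma(α + n/2, β + SS/2) = Inverse-Gamma(9.5, 33.335).
The mode of Inverse-Gamma(a, b) is b/(a+1) = 33.335/10.5 ≈ 3.1748.

σ̂²_MAP = 3.1748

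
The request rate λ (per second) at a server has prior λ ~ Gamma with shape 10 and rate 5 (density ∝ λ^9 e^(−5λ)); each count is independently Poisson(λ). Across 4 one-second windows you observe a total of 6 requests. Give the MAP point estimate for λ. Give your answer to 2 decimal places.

λ̂_MAP = 1.67

Σxᵢ = 6, n = 4.
Posterior ∝ λ^9e^(−5λ) · λ^6e^(−4λ) = λ^15e^(−9λ), i.e. Gamma(shape=16, rate=9).
The mode of a Gamma(a, b) with a ≥ 1 (shape–rate) is (a−1)/b = 15/9 ≈ 1.67.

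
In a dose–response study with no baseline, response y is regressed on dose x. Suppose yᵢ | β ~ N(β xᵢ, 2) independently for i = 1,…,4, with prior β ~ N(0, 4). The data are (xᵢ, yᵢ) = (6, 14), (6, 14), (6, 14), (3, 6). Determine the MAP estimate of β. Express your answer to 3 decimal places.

log p(β | y) = −Σ(yᵢ − βxᵢ)²/(2·2) − β²/(2·4) + const.
Setting the derivative to zero: Σxᵢ(yᵢ − βxᵢ)/2 − β/4 = 0, so β = Σxᵢyᵢ / (Σxᵢ² + σ²/τ²).
Σxᵢyᵢ = 6·14 + 6·14 + 6·14 + 3·6 = 270; Σxᵢ² = 117; σ²/τ² = 0.5.
β̂_MAP = 270 / (117 + 0.5) = 270/117.5 ≈ 2.298.

β̂_MAP = 2.298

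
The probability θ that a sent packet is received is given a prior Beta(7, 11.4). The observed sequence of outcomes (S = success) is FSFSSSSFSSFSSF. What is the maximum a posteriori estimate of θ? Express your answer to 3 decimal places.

Prior: Beta(7, 11.4).
Data: 9 successes in 14 trials (from the sequence). The binomial likelihood contributes θ^9(1−θ)^5, so the posterior is Beta(7+9, 11.4+5) = Beta(16, 16.4).
For Beta(a, b) with a, b > 1 the mode is (a−1)/(a+b−2) = 15/30.4 ≈ 0.493.

θ̂_MAP = 0.493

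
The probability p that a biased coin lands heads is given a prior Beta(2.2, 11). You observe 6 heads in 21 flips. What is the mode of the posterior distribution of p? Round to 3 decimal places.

Prior: Beta(2.2, 11).
Data: 6 successes in 21 trials. The binomial likelihood contributes p^6(1−p)^15, so the posterior is Beta(2.2+6, 11+15) = Beta(8.2, 26).
For Beta(a, b) with a, b > 1 the mode is (a−1)/(a+b−2) = 7.2/32.2 ≈ 0.224.

p̂_MAP = 0.224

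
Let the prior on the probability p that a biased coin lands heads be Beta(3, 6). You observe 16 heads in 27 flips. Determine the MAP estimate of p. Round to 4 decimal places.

p̂_MAP = 0.5294

Prior: Beta(3, 6).
Data: 16 successes in 27 trials. The binomial likelihood contributes p^16(1−p)^11, so the posterior is Beta(3+16, 6+11) = Beta(19, 17).
For Beta(a, b) with a, b > 1 the mode is (a−1)/(a+b−2) = 18/34 ≈ 0.5294.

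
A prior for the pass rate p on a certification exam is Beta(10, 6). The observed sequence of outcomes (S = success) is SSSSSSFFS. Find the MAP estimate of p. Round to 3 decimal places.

Prior: Beta(10, 6).
Data: 7 successes in 9 trials (from the sequence). The binomial likelihood contributes p^7(1−p)^2, so the posterior is Beta(10+7, 6+2) = Beta(17, 8).
For Beta(a, b) with a, b > 1 the mode is (a−1)/(a+b−2) = 16/23 ≈ 0.696.

p̂_MAP = 0.696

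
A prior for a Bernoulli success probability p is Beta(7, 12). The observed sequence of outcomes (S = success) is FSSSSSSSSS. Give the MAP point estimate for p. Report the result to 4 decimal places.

Prior: Beta(7, 12).
Data: 9 successes in 10 trials (from the sequence). The binomial likelihood contributes p^9(1−p)^1, so the posterior is Beta(7+9, 12+1) = Beta(16, 13).
For Beta(a, b) with a, b > 1 the mode is (a−1)/(a+b−2) = 15/27 ≈ 0.5556.

p̂_MAP = 0.5556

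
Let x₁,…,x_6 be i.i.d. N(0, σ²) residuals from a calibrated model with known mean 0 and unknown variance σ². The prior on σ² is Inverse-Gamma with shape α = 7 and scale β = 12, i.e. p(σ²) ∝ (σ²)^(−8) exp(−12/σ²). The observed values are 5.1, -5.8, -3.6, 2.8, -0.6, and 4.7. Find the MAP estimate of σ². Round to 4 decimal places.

σ̂²_MAP = 5.7682

Sum of squared deviations about the known mean: SS = (5.1−0)² + (-5.8−0)² + (-3.6−0)² + (2.8−0)² + (-0.6−0)² + (4.7−0)² = 102.9.
The Normal likelihood contributes (σ²)^(−n/2) exp(−SS/(2σ²)), so the posterior is Inverse-Gamma(α + n/2, β + SS/2) = Inverse-Gamma(10, 63.45).
The mode of Inverse-Gamma(a, b) is b/(a+1) = 63.45/11 ≈ 5.7682.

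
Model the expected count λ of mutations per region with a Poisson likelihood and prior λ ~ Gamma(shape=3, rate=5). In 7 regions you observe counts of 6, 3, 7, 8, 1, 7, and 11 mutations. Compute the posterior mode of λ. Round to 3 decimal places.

λ̂_MAP = 3.750

Σxᵢ = 6+3+7+8+1+7+11 = 43, with n = 7.
Posterior ∝ λ^2e^(−5λ) · λ^43e^(−7λ) = λ^45e^(−12λ), i.e. Gamma(shape=46, rate=12).
The mode of a Gamma(a, b) with a ≥ 1 (shape–rate) is (a−1)/b = 45/12 ≈ 3.750.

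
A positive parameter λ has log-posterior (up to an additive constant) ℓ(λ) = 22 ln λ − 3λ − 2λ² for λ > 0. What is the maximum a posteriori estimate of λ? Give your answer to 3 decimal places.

λ̂_MAP = 2.000

ℓ'(λ) = 22/λ − 3 − 4λ. Setting this to zero and multiplying by λ: 4λ² + 3λ − 22 = 0.
λ = (−3 + √(3² + 4·4·22)) / (2·4) = (−3 + √361) / 8 = (−3 + 19)/8 = 2.
ℓ''(λ) = −22/λ² − 4 < 0, confirming a maximum.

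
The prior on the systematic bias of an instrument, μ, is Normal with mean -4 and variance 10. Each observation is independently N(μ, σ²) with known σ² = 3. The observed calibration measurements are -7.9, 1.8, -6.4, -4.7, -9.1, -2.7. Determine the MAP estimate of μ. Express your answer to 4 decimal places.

n = 6; x̄ = ((-7.9) + 1.8 + (-6.4) + (-4.7) + (-9.1) + (-2.7))/6 = -29/6 = -29/6 ≈ -4.8333.
For a Normal prior and Normal likelihood with known variance, the posterior is Normal; its mode equals its mean, the precision-weighted average.
Prior precision 1/σ₀² = 1/10 = 0.1; data precision n/σ² = 6/3 = 2.
μ̂ = (0.1·(-4) + 2·(-29/6)) / (0.1 + 2) = (-151/15)/2.1 = -302/63 ≈ -4.7937.

μ̂_MAP = -4.7937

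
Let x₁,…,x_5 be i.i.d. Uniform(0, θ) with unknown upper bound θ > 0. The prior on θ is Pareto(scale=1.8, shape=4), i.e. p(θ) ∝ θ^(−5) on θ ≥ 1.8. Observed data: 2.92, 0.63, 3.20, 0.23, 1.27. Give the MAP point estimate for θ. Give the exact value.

θ̂_MAP = 3.20

The Uniform(0, θ) likelihood is θ^(−n) for θ ≥ max(xᵢ), zero otherwise. Here max(xᵢ) = 3.20.
Posterior ∝ θ^(−5) · θ^(−5) = θ^(−10) on θ ≥ max(1.8, 3.20) = 3.20.
This density is strictly decreasing in θ, so the posterior mode lies at the lower boundary of the support.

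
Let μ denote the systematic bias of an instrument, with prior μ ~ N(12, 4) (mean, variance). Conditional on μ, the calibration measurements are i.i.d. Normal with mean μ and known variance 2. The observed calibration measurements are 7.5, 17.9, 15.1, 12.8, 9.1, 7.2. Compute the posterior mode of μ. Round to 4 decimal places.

μ̂_MAP = 11.6308

n = 6; x̄ = (7.5 + 17.9 + 15.1 + 12.8 + 9.1 + 7.2)/6 = 69.6/6 = 11.6.
For a Normal prior and Normal likelihood with known variance, the posterior is Normal; its mode equals its mean, the precision-weighted average.
Prior precision 1/σ₀² = 1/4 = 0.25; data precision n/σ² = 6/2 = 3.
μ̂ = (0.25·12 + 3·11.6) / (0.25 + 3) = 37.8/3.25 = 756/65 ≈ 11.6308.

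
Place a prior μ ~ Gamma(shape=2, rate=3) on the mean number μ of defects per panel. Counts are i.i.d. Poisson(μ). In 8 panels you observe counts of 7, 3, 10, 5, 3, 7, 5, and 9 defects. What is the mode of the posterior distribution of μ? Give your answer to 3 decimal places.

μ̂_MAP = 4.545

Σxᵢ = 7+3+10+5+3+7+5+9 = 49, with n = 8.
Posterior ∝ μe^(−3μ) · μ^49e^(−8μ) = μ^50e^(−11μ), i.e. Gamma(shape=51, rate=11).
The mode of a Gamma(a, b) with a ≥ 1 (shape–rate) is (a−1)/b = 50/11 ≈ 4.545.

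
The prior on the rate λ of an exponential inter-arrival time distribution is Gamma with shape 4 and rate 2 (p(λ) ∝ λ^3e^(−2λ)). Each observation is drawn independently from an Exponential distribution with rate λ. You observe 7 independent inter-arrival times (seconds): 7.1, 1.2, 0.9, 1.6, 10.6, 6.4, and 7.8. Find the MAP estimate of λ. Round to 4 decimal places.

λ̂_MAP = 0.2660

The Exponential(rate=λ) likelihood is ∝ λ^n e^(−λΣtᵢ). Here n = 7 and Σtᵢ = 7.1 + 1.2 + 0.9 + 1.6 + 10.6 + 6.4 + 7.8 = 35.6.
Posterior ∝ λ^3e^(−2λ) · λ^7e^(−35.6λ) = λ^10e^(−37.6λ), i.e. Gamma(11, 37.6).
Mode = (a−1)/b = 10/37.6 ≈ 0.2660.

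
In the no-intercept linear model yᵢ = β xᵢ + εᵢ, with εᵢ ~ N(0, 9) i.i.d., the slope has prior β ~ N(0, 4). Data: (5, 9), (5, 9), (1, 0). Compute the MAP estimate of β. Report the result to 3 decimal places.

log p(β | y) = −Σ(yᵢ − βxᵢ)²/(2·9) − β²/(2·4) + const.
Setting the derivative to zero: Σxᵢ(yᵢ − βxᵢ)/9 − β/4 = 0, so β = Σxᵢyᵢ / (Σxᵢ² + σ²/τ²).
Σxᵢyᵢ = 5·9 + 5·9 + 1·0 = 90; Σxᵢ² = 51; σ²/τ² = 2.25.
β̂_MAP = 90 / (51 + 2.25) = 90/53.25 ≈ 1.690.

β̂_MAP = 1.690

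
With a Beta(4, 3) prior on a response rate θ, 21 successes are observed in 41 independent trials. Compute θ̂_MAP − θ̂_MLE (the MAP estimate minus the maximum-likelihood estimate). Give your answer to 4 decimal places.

MAP − MLE = 0.0095

Posterior is Beta(25, 23); MAP = (25−1)/(48−2) = 24/46 ≈ 0.52174.
MLE ignores the prior: θ̂_MLE = k/n = 21/41 ≈ 0.51220.
Difference = 24/46 − 21/41 = 9/943 ≈ 0.0095.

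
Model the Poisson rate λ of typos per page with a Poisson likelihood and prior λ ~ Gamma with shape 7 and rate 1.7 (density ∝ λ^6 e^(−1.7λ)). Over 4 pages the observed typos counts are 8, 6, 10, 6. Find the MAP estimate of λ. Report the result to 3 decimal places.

λ̂_MAP = 6.316

Σxᵢ = 8+6+10+6 = 30, with n = 4.
Posterior ∝ λ^6e^(−1.7λ) · λ^30e^(−4λ) = λ^36e^(−5.7λ), i.e. Gamma(shape=37, rate=5.7).
The mode of a Gamma(a, b) with a ≥ 1 (shape–rate) is (a−1)/b = 36/5.7 ≈ 6.316.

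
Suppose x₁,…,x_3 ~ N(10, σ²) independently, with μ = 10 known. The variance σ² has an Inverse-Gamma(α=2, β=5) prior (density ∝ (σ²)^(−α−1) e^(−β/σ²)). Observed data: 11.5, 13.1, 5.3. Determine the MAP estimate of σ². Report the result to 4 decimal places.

σ̂²_MAP = 4.8833

Sum of squared deviations about the known mean: SS = (11.5−10)² + (13.1−10)² + (5.3−10)² = 33.95.
The Normal likelihood contributes (σ²)^(−n/2) exp(−SS/(2σ²)), so the posterior is Inverse-Gamma(α + n/2, β + SS/2) = Inverse-Gamma(3.5, 21.975).
The mode of Inverse-Gamma(a, b) is b/(a+1) = 21.975/4.5 ≈ 4.8833.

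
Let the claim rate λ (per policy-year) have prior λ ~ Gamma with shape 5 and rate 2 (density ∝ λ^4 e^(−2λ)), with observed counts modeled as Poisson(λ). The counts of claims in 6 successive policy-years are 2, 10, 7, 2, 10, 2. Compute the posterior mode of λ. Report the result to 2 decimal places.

Σxᵢ = 2+10+7+2+10+2 = 33, with n = 6.
Posterior ∝ λ^4e^(−2λ) · λ^33e^(−6λ) = λ^37e^(−8λ), i.e. Gamma(shape=38, rate=8).
The mode of a Gamma(a, b) with a ≥ 1 (shape–rate) is (a−1)/b = 37/8 ≈ 4.63.

λ̂_MAP = 4.63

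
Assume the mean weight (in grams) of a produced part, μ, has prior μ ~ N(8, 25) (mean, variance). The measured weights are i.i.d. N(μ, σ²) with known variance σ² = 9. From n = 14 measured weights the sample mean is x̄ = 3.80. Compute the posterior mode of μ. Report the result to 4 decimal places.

n = 14, x̄ = 3.80.
For a Normal prior and Normal likelihood with known variance, the posterior is Normal; its mode equals its mean, the precision-weighted average.
Prior precision 1/σ₀² = 1/25 = 0.04; data precision n/σ² = 14/9.
μ̂ = (0.04·8 + (14/9)·3.8) / (0.04 + 14/9) = (1402/225)/(359/225) = 1402/359 ≈ 3.9053.

μ̂_MAP = 3.9053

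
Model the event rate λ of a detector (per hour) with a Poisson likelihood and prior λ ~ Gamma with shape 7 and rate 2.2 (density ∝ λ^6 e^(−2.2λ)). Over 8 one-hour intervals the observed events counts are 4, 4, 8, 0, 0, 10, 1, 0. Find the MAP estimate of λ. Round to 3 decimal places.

λ̂_MAP = 3.235

Σxᵢ = 4+4+8+0+0+10+1+0 = 27, with n = 8.
Posterior ∝ λ^6e^(−2.2λ) · λ^27e^(−8λ) = λ^33e^(−10.2λ), i.e. Gamma(shape=34, rate=10.2).
The mode of a Gamma(a, b) with a ≥ 1 (shape–rate) is (a−1)/b = 33/10.2 ≈ 3.235.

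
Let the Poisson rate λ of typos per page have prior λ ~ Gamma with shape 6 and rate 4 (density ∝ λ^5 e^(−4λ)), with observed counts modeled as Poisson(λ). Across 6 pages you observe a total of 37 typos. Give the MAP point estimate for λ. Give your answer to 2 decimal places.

λ̂_MAP = 4.20

Σxᵢ = 37, n = 6.
Posterior ∝ λ^5e^(−4λ) · λ^37e^(−6λ) = λ^42e^(−10λ), i.e. Gamma(shape=43, rate=10).
The mode of a Gamma(a, b) with a ≥ 1 (shape–rate) is (a−1)/b = 42/10 ≈ 4.20.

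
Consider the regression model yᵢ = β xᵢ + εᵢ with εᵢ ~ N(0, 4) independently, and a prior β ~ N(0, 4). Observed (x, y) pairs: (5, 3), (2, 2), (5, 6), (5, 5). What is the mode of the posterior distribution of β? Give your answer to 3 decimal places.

log p(β | y) = −Σ(yᵢ − βxᵢ)²/(2·4) − β²/(2·4) + const.
Setting the derivative to zero: Σxᵢ(yᵢ − βxᵢ)/4 − β/4 = 0, so β = Σxᵢyᵢ / (Σxᵢ² + σ²/τ²).
Σxᵢyᵢ = 5·3 + 2·2 + 5·6 + 5·5 = 74; Σxᵢ² = 79; σ²/τ² = 1.
β̂_MAP = 74 / (79 + 1) = 74/80 ≈ 0.925.

β̂_MAP = 0.925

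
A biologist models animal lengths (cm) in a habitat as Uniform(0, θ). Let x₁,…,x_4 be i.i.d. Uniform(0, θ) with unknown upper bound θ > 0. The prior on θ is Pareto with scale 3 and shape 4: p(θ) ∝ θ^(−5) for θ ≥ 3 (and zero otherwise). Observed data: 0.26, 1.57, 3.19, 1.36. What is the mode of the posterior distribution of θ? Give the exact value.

The Uniform(0, θ) likelihood is θ^(−n) for θ ≥ max(xᵢ), zero otherwise. Here max(xᵢ) = 3.19.
Posterior ∝ θ^(−5) · θ^(−4) = θ^(−9) on θ ≥ max(3, 3.19) = 3.19.
This density is strictly decreasing in θ, so the posterior mode lies at the lower boundary of the support.

θ̂_MAP = 3.19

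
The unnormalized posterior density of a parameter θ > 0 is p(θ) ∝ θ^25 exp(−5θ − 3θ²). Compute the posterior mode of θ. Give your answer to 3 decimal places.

θ̂_MAP = 1.667

ℓ'(θ) = 25/θ − 5 − 6θ. Setting this to zero and multiplying by θ: 6θ² + 5θ − 25 = 0.
θ = (−5 + √(5² + 4·6·25)) / (2·6) = (−5 + √625) / 12 = (−5 + 25)/12 = 5/3.
ℓ''(θ) = −25/θ² − 6 < 0, confirming a maximum.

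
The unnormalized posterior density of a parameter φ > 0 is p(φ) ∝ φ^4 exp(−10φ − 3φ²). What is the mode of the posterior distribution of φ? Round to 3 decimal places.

φ̂_MAP = 0.333

ℓ'(φ) = 4/φ − 10 − 6φ. Setting this to zero and multiplying by φ: 6φ² + 10φ − 4 = 0.
φ = (−10 + √(10² + 4·6·4)) / (2·6) = (−10 + √196) / 12 = (−10 + 14)/12 = 1/3.
ℓ''(φ) = −4/φ² − 6 < 0, confirming a maximum.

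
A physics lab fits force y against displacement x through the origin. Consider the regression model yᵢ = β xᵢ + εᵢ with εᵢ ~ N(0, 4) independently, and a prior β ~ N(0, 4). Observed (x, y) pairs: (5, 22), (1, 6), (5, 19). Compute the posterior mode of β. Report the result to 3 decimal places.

β̂_MAP = 4.058

log p(β | y) = −Σ(yᵢ − βxᵢ)²/(2·4) − β²/(2·4) + const.
Setting the derivative to zero: Σxᵢ(yᵢ − βxᵢ)/4 − β/4 = 0, so β = Σxᵢyᵢ / (Σxᵢ² + σ²/τ²).
Σxᵢyᵢ = 5·22 + 1·6 + 5·19 = 211; Σxᵢ² = 51; σ²/τ² = 1.
β̂_MAP = 211 / (51 + 1) = 211/52 ≈ 4.058.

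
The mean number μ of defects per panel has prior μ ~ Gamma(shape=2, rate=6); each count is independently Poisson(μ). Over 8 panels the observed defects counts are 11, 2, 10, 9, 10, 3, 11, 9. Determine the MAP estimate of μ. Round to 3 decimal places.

μ̂_MAP = 4.714

Σxᵢ = 11+2+10+9+10+3+11+9 = 65, with n = 8.
Posterior ∝ μe^(−6μ) · μ^65e^(−8μ) = μ^66e^(−14μ), i.e. Gamma(shape=67, rate=14).
The mode of a Gamma(a, b) with a ≥ 1 (shape–rate) is (a−1)/b = 66/14 ≈ 4.714.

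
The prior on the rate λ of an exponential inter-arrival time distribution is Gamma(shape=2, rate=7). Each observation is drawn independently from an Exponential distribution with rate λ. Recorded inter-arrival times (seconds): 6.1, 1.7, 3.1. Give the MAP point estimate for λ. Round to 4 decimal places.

λ̂_MAP = 0.2235

The Exponential(rate=λ) likelihood is ∝ λ^n e^(−λΣtᵢ). Here n = 3 and Σtᵢ = 6.1 + 1.7 + 3.1 = 10.9.
Posterior ∝ λe^(−7λ) · λ^3e^(−10.9λ) = λ^4e^(−17.9λ), i.e. Gamma(5, 17.9).
Mode = (a−1)/b = 4/17.9 ≈ 0.2235.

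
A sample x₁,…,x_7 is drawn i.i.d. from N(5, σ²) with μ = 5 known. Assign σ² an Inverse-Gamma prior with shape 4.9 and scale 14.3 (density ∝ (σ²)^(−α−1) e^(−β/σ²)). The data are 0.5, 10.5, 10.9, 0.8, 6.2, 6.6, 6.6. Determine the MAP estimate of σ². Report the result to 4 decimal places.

σ̂²_MAP = 7.3463

Sum of squared deviations about the known mean: SS = (0.5−5)² + (10.5−5)² + (10.9−5)² + (0.8−5)² + (6.2−5)² + (6.6−5)² + (6.6−5)² = 109.51.
The Normal likelihood contributes (σ²)^(−n/2) exp(−SS/(2σ²)), so the posterior is Inverse-Gamma(α + n/2, β + SS/2) = Inverse-Gamma(8.4, 69.055).
The mode of Inverse-Gamma(a, b) is b/(a+1) = 69.055/9.4 ≈ 7.3463.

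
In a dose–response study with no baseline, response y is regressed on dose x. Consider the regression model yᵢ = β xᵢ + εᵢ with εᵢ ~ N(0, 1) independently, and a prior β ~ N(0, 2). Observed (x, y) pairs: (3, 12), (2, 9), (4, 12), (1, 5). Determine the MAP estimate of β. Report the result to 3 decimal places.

log p(β | y) = −Σ(yᵢ − βxᵢ)²/(2·1) − β²/(2·2) + const.
Setting the derivative to zero: Σxᵢ(yᵢ − βxᵢ)/1 − β/2 = 0, so β = Σxᵢyᵢ / (Σxᵢ² + σ²/τ²).
Σxᵢyᵢ = 3·12 + 2·9 + 4·12 + 1·5 = 107; Σxᵢ² = 30; σ²/τ² = 0.5.
β̂_MAP = 107 / (30 + 0.5) = 107/30.5 ≈ 3.508.

β̂_MAP = 3.508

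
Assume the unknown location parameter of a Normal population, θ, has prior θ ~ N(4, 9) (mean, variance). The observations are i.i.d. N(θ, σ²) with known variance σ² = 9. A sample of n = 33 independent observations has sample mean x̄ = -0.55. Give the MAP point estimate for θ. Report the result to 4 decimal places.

θ̂_MAP = -0.4162

n = 33, x̄ = -0.55.
For a Normal prior and Normal likelihood with known variance, the posterior is Normal; its mode equals its mean, the precision-weighted average.
Prior precision 1/σ₀² = 1/9; data precision n/σ² = 33/9 = 11/3.
θ̂ = ((1/9)·4 + (11/3)·(-0.55)) / (1/9 + 11/3) = (-283/180)/(34/9) = -283/680 ≈ -0.4162.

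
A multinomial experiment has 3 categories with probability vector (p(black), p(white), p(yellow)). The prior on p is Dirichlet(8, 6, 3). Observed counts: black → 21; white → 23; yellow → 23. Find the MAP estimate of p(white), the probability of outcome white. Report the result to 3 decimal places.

The posterior is Dirichlet(αᵢ + nᵢ) = Dirichlet(29, 29, 26).
For a Dirichlet(a₁,…,a_K) with all aᵢ > 1, the mode has j-th component (aⱼ − 1)/(Σaᵢ − K).
Here Σaᵢ = 84 and K = 3, so p(white) = (29 − 1)/(84 − 3) = 28/81 ≈ 0.346.

MAP estimate of p(white) = 0.346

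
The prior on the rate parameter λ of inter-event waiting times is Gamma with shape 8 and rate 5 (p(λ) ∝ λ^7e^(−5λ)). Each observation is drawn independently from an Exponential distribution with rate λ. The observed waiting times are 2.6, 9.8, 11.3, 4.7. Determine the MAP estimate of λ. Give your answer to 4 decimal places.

λ̂_MAP = 0.3293

The Exponential(rate=λ) likelihood is ∝ λ^n e^(−λΣtᵢ). Here n = 4 and Σtᵢ = 2.6 + 9.8 + 11.3 + 4.7 = 28.4.
Posterior ∝ λ^7e^(−5λ) · λ^4e^(−28.4λ) = λ^11e^(−33.4λ), i.e. Gamma(12, 33.4).
Mode = (a−1)/b = 11/33.4 ≈ 0.3293.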